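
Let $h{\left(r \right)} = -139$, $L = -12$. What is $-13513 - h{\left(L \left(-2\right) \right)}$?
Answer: $-13374$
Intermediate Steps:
$-13513 - h{\left(L \left(-2\right) \right)} = -13513 - -139 = -13513 + 139 = -13374$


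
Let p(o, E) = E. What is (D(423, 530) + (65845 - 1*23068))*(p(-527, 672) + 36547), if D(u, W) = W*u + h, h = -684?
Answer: 9910786977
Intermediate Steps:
D(u, W) = -684 + W*u (D(u, W) = W*u - 684 = -684 + W*u)
(D(423, 530) + (65845 - 1*23068))*(p(-527, 672) + 36547) = ((-684 + 530*423) + (65845 - 1*23068))*(672 + 36547) = ((-684 + 224190) + (65845 - 23068))*37219 = (223506 + 42777)*37219 = 266283*37219 = 9910786977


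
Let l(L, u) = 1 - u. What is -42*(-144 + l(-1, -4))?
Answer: 5838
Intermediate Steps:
-42*(-144 + l(-1, -4)) = -42*(-144 + (1 - 1*(-4))) = -42*(-144 + (1 + 4)) = -42*(-144 + 5) = -42*(-139) = 5838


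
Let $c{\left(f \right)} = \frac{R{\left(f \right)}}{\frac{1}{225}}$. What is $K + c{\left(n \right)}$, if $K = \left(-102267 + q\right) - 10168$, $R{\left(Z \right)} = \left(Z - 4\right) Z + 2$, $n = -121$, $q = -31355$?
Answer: $3259785$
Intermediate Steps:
$R{\left(Z \right)} = 2 + Z \left(-4 + Z\right)$ ($R{\left(Z \right)} = \left(Z - 4\right) Z + 2 = \left(-4 + Z\right) Z + 2 = Z \left(-4 + Z\right) + 2 = 2 + Z \left(-4 + Z\right)$)
$c{\left(f \right)} = 450 - 900 f + 225 f^{2}$ ($c{\left(f \right)} = \frac{2 + f^{2} - 4 f}{\frac{1}{225}} = \left(2 + f^{2} - 4 f\right) \frac{1}{\frac{1}{225}} = \left(2 + f^{2} - 4 f\right) 225 = 450 - 900 f + 225 f^{2}$)
$K = -143790$ ($K = \left(-102267 - 31355\right) - 10168 = -133622 - 10168 = -143790$)
$K + c{\left(n \right)} = -143790 + \left(450 - -108900 + 225 \left(-121\right)^{2}\right) = -143790 + \left(450 + 108900 + 225 \cdot 14641\right) = -143790 + \left(450 + 108900 + 3294225\right) = -143790 + 3403575 = 3259785$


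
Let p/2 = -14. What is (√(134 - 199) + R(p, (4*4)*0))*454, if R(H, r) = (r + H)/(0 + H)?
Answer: 454 + 454*I*√65 ≈ 454.0 + 3660.3*I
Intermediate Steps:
p = -28 (p = 2*(-14) = -28)
R(H, r) = (H + r)/H
(√(134 - 199) + R(p, (4*4)*0))*454 = (√(134 - 199) + (-28 + (4*4)*0)/(-28))*454 = (√(-65) - (-28 + 16*0)/28)*454 = (I*√65 - (-28 + 0)/28)*454 = (I*√65 - 1/28*(-28))*454 = (I*√65 + 1)*454 = (1 + I*√65)*454 = 454 + 454*I*√65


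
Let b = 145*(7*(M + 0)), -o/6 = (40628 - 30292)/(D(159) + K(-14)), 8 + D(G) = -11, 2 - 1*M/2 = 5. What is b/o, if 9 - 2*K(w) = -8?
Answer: -21315/20672 ≈ -1.0311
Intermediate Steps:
M = -6 (M = 4 - 2*5 = 4 - 10 = -6)
D(G) = -19 (D(G) = -8 - 11 = -19)
K(w) = 17/2 (K(w) = 9/2 - 1/2*(-8) = 9/2 + 4 = 17/2)
o = 41344/7 (o = -6*(40628 - 30292)/(-19 + 17/2) = -62016/(-21/2) = -62016*(-2)/21 = -6*(-20672/21) = 41344/7 ≈ 5906.3)
b = -6090 (b = 145*(7*(-6 + 0)) = 145*(7*(-6)) = 145*(-42) = -6090)
b/o = -6090/41344/7 = -6090*7/41344 = -21315/20672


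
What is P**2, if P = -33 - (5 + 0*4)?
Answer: 1444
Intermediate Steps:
P = -38 (P = -33 - (5 + 0) = -33 - 1*5 = -33 - 5 = -38)
P**2 = (-38)**2 = 1444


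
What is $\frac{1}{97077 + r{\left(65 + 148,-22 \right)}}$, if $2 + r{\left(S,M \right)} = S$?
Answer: $\frac{1}{97288} \approx 1.0279 \cdot 10^{-5}$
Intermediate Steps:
$r{\left(S,M \right)} = -2 + S$
$\frac{1}{97077 + r{\left(65 + 148,-22 \right)}} = \frac{1}{97077 + \left(-2 + \left(65 + 148\right)\right)} = \frac{1}{97077 + \left(-2 + 213\right)} = \frac{1}{97077 + 211} = \frac{1}{97288}$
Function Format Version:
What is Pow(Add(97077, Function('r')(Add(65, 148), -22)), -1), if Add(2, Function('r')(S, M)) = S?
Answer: Rational(1, 97288) ≈ 1.0279e-5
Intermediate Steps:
Function('r')(S, M) = Add(-2, S)
Pow(Add(97077, Function('r')(Add(65, 148), -22)), -1) = Pow(Add(97077, Add(-2, Add(65, 148))), -1) = Pow(Add(97077, Add(-2, 213)), -1) = Pow(Add(97077, 211), -1) = Pow(97288, -1) = Rational(1, 97288)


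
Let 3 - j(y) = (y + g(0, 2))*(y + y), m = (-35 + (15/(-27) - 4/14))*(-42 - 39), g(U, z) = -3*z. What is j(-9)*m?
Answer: -5425974/7 ≈ -7.7514e+5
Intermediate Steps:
m = 20322/7 (m = (-35 + (15*(-1/27) - 4*1/14))*(-81) = (-35 + (-5/9 - 2/7))*(-81) = (-35 - 53/63)*(-81) = -2258/63*(-81) = 20322/7 ≈ 2903.1)
j(y) = 3 - 2*y*(-6 + y) (j(y) = 3 - (y - 3*2)*(y + y) = 3 - (y - 6)*2*y = 3 - (-6 + y)*2*y = 3 - 2*y*(-6 + y))
j(-9)*m = (3 - 2*(-9)² + 12*(-9))*(20322/7) = (3 - 2*81 - 108)*(20322/7) = (3 - 162 - 108)*(20322/7) = -267*20322/7 = -5425974/7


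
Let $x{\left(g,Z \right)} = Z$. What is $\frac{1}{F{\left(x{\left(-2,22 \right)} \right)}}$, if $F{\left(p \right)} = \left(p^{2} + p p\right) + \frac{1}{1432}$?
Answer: $\frac{1432}{1386177} \approx 0.0010331$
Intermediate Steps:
$F{\left(p \right)} = \frac{1}{1432} + 2 p^{2}$ ($F{\left(p \right)} = \left(p^{2} + p^{2}\right) + \frac{1}{1432} = 2 p^{2} + \frac{1}{1432} = \frac{1}{1432} + 2 p^{2}$)
$\frac{1}{F{\left(x{\left(-2,22 \right)} \right)}} = \frac{1}{\frac{1}{1432} + 2 \cdot 22^{2}} = \frac{1}{\frac{1}{1432} + 2 \cdot 484} = \frac{1}{\frac{1}{1432} + 968} = \frac{1}{\frac{1386177}{1432}} = \frac{1432}{1386177}$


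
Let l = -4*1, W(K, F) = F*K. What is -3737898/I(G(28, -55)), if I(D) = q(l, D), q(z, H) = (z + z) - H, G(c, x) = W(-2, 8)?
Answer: -1868949/4 ≈ -4.6724e+5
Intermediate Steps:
G(c, x) = -16 (G(c, x) = 8*(-2) = -16)
l = -4
q(z, H) = -H + 2*z (q(z, H) = 2*z - H = -H + 2*z)
I(D) = -8 - D (I(D) = -D + 2*(-4) = -D - 8 = -8 - D)
-3737898/I(G(28, -55)) = -3737898/(-8 - 1*(-16)) = -3737898/(-8 + 16) = -3737898/8 = -3737898*⅛ = -1868949/4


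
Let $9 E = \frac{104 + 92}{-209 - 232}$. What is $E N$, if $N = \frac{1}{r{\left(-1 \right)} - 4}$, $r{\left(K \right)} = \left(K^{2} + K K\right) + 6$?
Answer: $- \frac{1}{81} \approx -0.012346$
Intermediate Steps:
$r{\left(K \right)} = 6 + 2 K^{2}$ ($r{\left(K \right)} = \left(K^{2} + K^{2}\right) + 6 = 2 K^{2} + 6 = 6 + 2 K^{2}$)
$N = \frac{1}{4}$ ($N = \frac{1}{\left(6 + 2 \left(-1\right)^{2}\right) - 4} = \frac{1}{\left(6 + 2 \cdot 1\right) - 4} = \frac{1}{\left(6 + 2\right) - 4} = \frac{1}{8 - 4} = \frac{1}{4} \approx 0.25$)
$E = - \frac{4}{81}$ ($E = \frac{\left(104 + 92\right) \frac{1}{-209 - 232}}{9} = \frac{196 \frac{1}{-441}}{9} = \frac{196 \left(- \frac{1}{441}\right)}{9} = \frac{1}{9} \left(- \frac{4}{9}\right) = - \frac{4}{81} \approx -0.049383$)
$E N = \left(- \frac{4}{81}\right) \frac{1}{4} = - \frac{1}{81}$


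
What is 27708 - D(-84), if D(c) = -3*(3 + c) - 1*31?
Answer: 27496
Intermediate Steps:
D(c) = -40 - 3*c (D(c) = (-9 - 3*c) - 31 = -40 - 3*c)
27708 - D(-84) = 27708 - (-40 - 3*(-84)) = 27708 - (-40 + 252) = 27708 - 1*212 = 27708 - 212 = 27496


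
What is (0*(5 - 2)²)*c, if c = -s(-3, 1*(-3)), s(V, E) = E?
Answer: 0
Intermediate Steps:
c = 3 (c = -(-3) = -1*(-3) = 3)
(0*(5 - 2)²)*c = (0*(5 - 2)²)*3 = (0*3²)*3 = (0*9)*3 = 0*3 = 0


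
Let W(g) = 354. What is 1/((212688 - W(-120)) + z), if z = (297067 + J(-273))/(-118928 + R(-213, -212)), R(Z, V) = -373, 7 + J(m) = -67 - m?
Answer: 119301/25331361268 ≈ 4.7096e-6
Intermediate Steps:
J(m) = -74 - m (J(m) = -7 + (-67 - m) = -74 - m)
z = -297266/119301 (z = (297067 + (-74 - 1*(-273)))/(-118928 - 373) = (297067 + (-74 + 273))/(-119301) = (297067 + 199)*(-1/119301) = 297266*(-1/119301) = -297266/119301 ≈ -2.4917)
1/((212688 - W(-120)) + z) = 1/((212688 - 1*354) - 297266/119301) = 1/((212688 - 354) - 297266/119301) = 1/(212334 - 297266/119301) = 1/(25331361268/119301) = 119301/25331361268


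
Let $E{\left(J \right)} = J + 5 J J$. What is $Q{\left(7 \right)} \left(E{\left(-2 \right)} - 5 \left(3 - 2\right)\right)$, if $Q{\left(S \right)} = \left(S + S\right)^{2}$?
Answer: $2548$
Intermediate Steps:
$Q{\left(S \right)} = 4 S^{2}$ ($Q{\left(S \right)} = \left(2 S\right)^{2} = 4 S^{2}$)
$E{\left(J \right)} = J + 5 J^{2}$
$Q{\left(7 \right)} \left(E{\left(-2 \right)} - 5 \left(3 - 2\right)\right) = 4 \cdot 7^{2} \left(- 2 \left(1 + 5 \left(-2\right)\right) - 5 \left(3 - 2\right)\right) = 4 \cdot 49 \left(- 2 \left(1 - 10\right) - 5\right) = 196 \left(\left(-2\right) \left(-9\right) - 5\right) = 196 \left(18 - 5\right) = 196 \cdot 13 = 2548$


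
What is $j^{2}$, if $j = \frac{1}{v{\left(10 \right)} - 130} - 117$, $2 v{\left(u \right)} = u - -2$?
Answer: $\frac{210511081}{15376} \approx 13691.0$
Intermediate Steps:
$v{\left(u \right)} = 1 + \frac{u}{2}$ ($v{\left(u \right)} = \frac{u - -2}{2} = \frac{u + 2}{2} = \frac{2 + u}{2} = 1 + \frac{u}{2}$)
$j = - \frac{14509}{124}$ ($j = \frac{1}{\left(1 + \frac{1}{2} \cdot 10\right) - 130} - 117 = \frac{1}{\left(1 + 5\right) - 130} - 117 = \frac{1}{6 - 130} - 117 = \frac{1}{-124} - 117 = - \frac{1}{124} - 117 = - \frac{14509}{124} \approx -117.01$)
$j^{2} = \left(- \frac{14509}{124}\right)^{2} = \frac{210511081}{15376}$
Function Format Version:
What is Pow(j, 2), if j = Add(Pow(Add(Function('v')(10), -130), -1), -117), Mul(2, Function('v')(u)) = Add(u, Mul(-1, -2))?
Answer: Rational(210511081, 15376) ≈ 13691.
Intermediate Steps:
Function('v')(u) = Add(1, Mul(Rational(1, 2), u)) (Function('v')(u) = Mul(Rational(1, 2), Add(u, Mul(-1, -2))) = Mul(Rational(1, 2), Add(u, 2)) = Mul(Rational(1, 2), Add(2, u)) = Add(1, Mul(Rational(1, 2), u)))
j = Rational(-14509, 124) (j = Add(Pow(Add(Add(1, Mul(Rational(1, 2), 10)), -130), -1), -117) = Add(Pow(Add(Add(1, 5), -130), -1), -117) = Add(Pow(Add(6, -130), -1), -117) = Add(Pow(-124, -1), -117) = Add(Rational(-1, 124), -117) = Rational(-14509, 124) ≈ -117.01)
Pow(j, 2) = Pow(Rational(-14509, 124), 2) = Rational(210511081, 15376)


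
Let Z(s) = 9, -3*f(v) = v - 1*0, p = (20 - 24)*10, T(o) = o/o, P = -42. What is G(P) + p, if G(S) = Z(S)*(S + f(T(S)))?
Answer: -421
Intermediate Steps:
T(o) = 1
p = -40 (p = -4*10 = -40)
f(v) = -v/3 (f(v) = -(v - 1*0)/3 = -(v + 0)/3 = -v/3)
G(S) = -3 + 9*S (G(S) = 9*(S - 1/3*1) = 9*(S - 1/3) = 9*(-1/3 + S) = -3 + 9*S)
G(P) + p = (-3 + 9*(-42)) - 40 = (-3 - 378) - 40 = -381 - 40 = -421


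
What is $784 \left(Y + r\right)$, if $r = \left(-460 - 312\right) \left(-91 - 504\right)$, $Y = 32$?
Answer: $360147648$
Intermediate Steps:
$r = 459340$ ($r = \left(-772\right) \left(-595\right) = 459340$)
$784 \left(Y + r\right) = 784 \left(32 + 459340\right) = 784 \cdot 459372 = 360147648$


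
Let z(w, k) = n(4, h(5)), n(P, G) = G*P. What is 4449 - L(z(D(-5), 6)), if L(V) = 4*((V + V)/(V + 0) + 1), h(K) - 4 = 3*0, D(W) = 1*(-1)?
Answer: 4437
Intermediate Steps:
D(W) = -1
h(K) = 4 (h(K) = 4 + 3*0 = 4 + 0 = 4)
z(w, k) = 16 (z(w, k) = 4*4 = 16)
L(V) = 12 (L(V) = 4*((2*V)/V + 1) = 4*(2 + 1) = 4*3 = 12)
4449 - L(z(D(-5), 6)) = 4449 - 1*12 = 4449 - 12 = 4437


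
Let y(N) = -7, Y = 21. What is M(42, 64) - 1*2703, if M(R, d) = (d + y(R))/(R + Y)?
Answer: -56744/21 ≈ -2702.1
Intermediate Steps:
M(R, d) = (-7 + d)/(21 + R) (M(R, d) = (d - 7)/(R + 21) = (-7 + d)/(21 + R))
M(42, 64) - 1*2703 = (-7 + 64)/(21 + 42) - 1*2703 = 57/63 - 2703 = (1/63)*57 - 2703 = 19/21 - 2703 = -56744/21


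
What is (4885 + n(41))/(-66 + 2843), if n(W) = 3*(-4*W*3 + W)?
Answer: 3532/2777 ≈ 1.2719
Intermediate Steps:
n(W) = -33*W (n(W) = 3*(-12*W + W) = 3*(-11*W) = -33*W)
(4885 + n(41))/(-66 + 2843) = (4885 - 33*41)/(-66 + 2843) = (4885 - 1353)/2777 = 3532*(1/2777) = 3532/2777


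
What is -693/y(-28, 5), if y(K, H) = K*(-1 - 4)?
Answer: -99/20 ≈ -4.9500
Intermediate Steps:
y(K, H) = -5*K (y(K, H) = K*(-5) = -5*K)
-693/y(-28, 5) = -693/((-5*(-28))) = -693/140 = -693*1/140 = -99/20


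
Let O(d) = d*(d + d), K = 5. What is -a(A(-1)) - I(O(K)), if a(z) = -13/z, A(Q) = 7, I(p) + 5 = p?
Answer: -302/7 ≈ -43.143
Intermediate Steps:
O(d) = 2*d² (O(d) = d*(2*d) = 2*d²)
I(p) = -5 + p
-a(A(-1)) - I(O(K)) = -(-13)/7 - (-5 + 2*5²) = -(-13)/7 - (-5 + 2*25) = -1*(-13/7) - (-5 + 50) = 13/7 - 1*45 = 13/7 - 45 = -302/7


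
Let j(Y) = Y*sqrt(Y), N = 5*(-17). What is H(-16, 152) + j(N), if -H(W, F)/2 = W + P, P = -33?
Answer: 98 - 85*I*sqrt(85) ≈ 98.0 - 783.66*I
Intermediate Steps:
H(W, F) = 66 - 2*W (H(W, F) = -2*(W - 33) = -2*(-33 + W) = 66 - 2*W)
N = -85
j(Y) = Y**(3/2)
H(-16, 152) + j(N) = (66 - 2*(-16)) + (-85)**(3/2) = (66 + 32) - 85*I*sqrt(85) = 98 - 85*I*sqrt(85)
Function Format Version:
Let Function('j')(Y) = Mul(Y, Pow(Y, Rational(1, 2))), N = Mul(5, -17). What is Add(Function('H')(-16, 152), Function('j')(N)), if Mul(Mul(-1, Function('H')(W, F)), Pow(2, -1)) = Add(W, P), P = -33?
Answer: Add(98, Mul(-85, I, Pow(85, Rational(1, 2)))) ≈ Add(98.000, Mul(-783.66, I))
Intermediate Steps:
Function('H')(W, F) = Add(66, Mul(-2, W)) (Function('H')(W, F) = Mul(-2, Add(W, -33)) = Mul(-2, Add(-33, W)) = Add(66, Mul(-2, W)))
N = -85
Function('j')(Y) = Pow(Y, Rational(3, 2))
Add(Function('H')(-16, 152), Function('j')(N)) = Add(Add(66, Mul(-2, -16)), Pow(-85, Rational(3, 2))) = Add(Add(66, 32), Mul(-85, I, Pow(85, Rational(1, 2)))) = Add(98, Mul(-85, I, Pow(85, Rational(1, 2))))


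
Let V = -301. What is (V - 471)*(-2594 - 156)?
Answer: 2123000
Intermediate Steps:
(V - 471)*(-2594 - 156) = (-301 - 471)*(-2594 - 156) = -772*(-2750) = 2123000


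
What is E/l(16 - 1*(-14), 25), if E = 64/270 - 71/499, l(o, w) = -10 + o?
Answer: 6383/1347300 ≈ 0.0047376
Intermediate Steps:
E = 6383/67365 (E = 64*(1/270) - 71*1/499 = 32/135 - 71/499 = 6383/67365 ≈ 0.094752)
E/l(16 - 1*(-14), 25) = 6383/(67365*(-10 + (16 - 1*(-14)))) = 6383/(67365*(-10 + (16 + 14))) = 6383/(67365*(-10 + 30)) = (6383/67365)/20 = (6383/67365)*(1/20) = 6383/1347300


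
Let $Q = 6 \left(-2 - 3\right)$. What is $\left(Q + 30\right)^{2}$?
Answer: $0$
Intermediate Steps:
$Q = -30$ ($Q = 6 \left(-5\right) = -30$)
$\left(Q + 30\right)^{2} = \left(-30 + 30\right)^{2} = 0^{2} = 0$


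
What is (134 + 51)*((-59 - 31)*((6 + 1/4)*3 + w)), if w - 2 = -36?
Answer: 507825/2 ≈ 2.5391e+5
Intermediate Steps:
w = -34 (w = 2 - 36 = -34)
(134 + 51)*((-59 - 31)*((6 + 1/4)*3 + w)) = (134 + 51)*((-59 - 31)*((6 + 1/4)*3 - 34)) = 185*(-90*((6 + ¼)*3 - 34)) = 185*(-90*((25/4)*3 - 34)) = 185*(-90*(75/4 - 34)) = 185*(-90*(-61/4)) = 185*(2745/2) = 507825/2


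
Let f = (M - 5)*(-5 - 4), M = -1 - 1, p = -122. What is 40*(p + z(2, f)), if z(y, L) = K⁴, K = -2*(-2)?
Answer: 5360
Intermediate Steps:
M = -2
K = 4
f = 63 (f = (-2 - 5)*(-5 - 4) = -7*(-9) = 63)
z(y, L) = 256 (z(y, L) = 4⁴ = 256)
40*(p + z(2, f)) = 40*(-122 + 256) = 40*134 = 5360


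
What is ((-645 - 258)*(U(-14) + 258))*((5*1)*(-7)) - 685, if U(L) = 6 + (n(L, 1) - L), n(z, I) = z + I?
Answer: 8374640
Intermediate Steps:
n(z, I) = I + z
U(L) = 7 (U(L) = 6 + ((1 + L) - L) = 6 + 1 = 7)
((-645 - 258)*(U(-14) + 258))*((5*1)*(-7)) - 685 = ((-645 - 258)*(7 + 258))*((5*1)*(-7)) - 685 = (-903*265)*(5*(-7)) - 685 = -239295*(-35) - 685 = 8375325 - 685 = 8374640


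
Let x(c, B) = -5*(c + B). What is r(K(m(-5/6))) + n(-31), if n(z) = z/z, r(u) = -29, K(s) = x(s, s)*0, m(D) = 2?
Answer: -28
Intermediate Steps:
x(c, B) = -5*B - 5*c (x(c, B) = -5*(B + c) = -5*B - 5*c)
K(s) = 0 (K(s) = (-5*s - 5*s)*0 = -10*s*0 = 0)
n(z) = 1
r(K(m(-5/6))) + n(-31) = -29 + 1 = -28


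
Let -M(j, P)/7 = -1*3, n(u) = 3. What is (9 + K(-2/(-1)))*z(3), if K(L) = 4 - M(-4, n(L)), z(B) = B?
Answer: -24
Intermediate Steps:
M(j, P) = 21 (M(j, P) = -(-7)*3 = -7*(-3) = 21)
K(L) = -17 (K(L) = 4 - 1*21 = 4 - 21 = -17)
(9 + K(-2/(-1)))*z(3) = (9 - 17)*3 = -8*3 = -24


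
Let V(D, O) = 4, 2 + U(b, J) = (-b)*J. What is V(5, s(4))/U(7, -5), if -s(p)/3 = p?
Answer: 4/33 ≈ 0.12121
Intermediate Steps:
s(p) = -3*p
U(b, J) = -2 - J*b (U(b, J) = -2 + (-b)*J = -2 - J*b)
V(5, s(4))/U(7, -5) = 4/(-2 - 1*(-5)*7) = 4/(-2 + 35) = 4/33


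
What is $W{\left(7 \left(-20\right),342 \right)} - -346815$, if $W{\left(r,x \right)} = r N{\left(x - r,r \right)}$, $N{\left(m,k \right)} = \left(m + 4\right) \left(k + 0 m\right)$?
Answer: $9872415$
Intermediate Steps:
$N{\left(m,k \right)} = k \left(4 + m\right)$ ($N{\left(m,k \right)} = \left(4 + m\right) \left(k + 0\right) = \left(4 + m\right) k = k \left(4 + m\right)$)
$W{\left(r,x \right)} = r^{2} \left(4 + x - r\right)$ ($W{\left(r,x \right)} = r r \left(4 - \left(r - x\right)\right) = r r \left(4 + x - r\right) = r^{2} \left(4 + x - r\right)$)
$W{\left(7 \left(-20\right),342 \right)} - -346815 = \left(7 \left(-20\right)\right)^{2} \left(4 + 342 - 7 \left(-20\right)\right) - -346815 = \left(-140\right)^{2} \left(4 + 342 - -140\right) + 346815 = 19600 \left(4 + 342 + 140\right) + 346815 = 19600 \cdot 486 + 346815 = 9525600 + 346815 = 9872415$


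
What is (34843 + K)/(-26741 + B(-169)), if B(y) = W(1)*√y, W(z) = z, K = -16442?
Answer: -37850857/55006250 - 18401*I/55006250 ≈ -0.68812 - 0.00033453*I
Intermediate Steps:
B(y) = √y (B(y) = 1*√y = √y)
(34843 + K)/(-26741 + B(-169)) = (34843 - 16442)/(-26741 + √(-169)) = 18401/(-26741 + 13*I) = 18401*((-26741 - 13*I)/715081250) = 18401*(-26741 - 13*I)/715081250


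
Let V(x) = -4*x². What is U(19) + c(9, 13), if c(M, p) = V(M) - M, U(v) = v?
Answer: -314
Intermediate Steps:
c(M, p) = -M - 4*M² (c(M, p) = -4*M² - M = -M - 4*M²)
U(19) + c(9, 13) = 19 + 9*(-1 - 4*9) = 19 + 9*(-1 - 36) = 19 + 9*(-37) = 19 - 333 = -314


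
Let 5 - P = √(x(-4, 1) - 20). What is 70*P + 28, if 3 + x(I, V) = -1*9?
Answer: 378 - 280*I*√2 ≈ 378.0 - 395.98*I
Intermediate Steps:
x(I, V) = -12 (x(I, V) = -3 - 1*9 = -3 - 9 = -12)
P = 5 - 4*I*√2 (P = 5 - √(-12 - 20) = 5 - √(-32) = 5 - 4*I*√2 ≈ 5.0 - 5.6569*I)
70*P + 28 = 70*(5 - 4*I*√2) + 28 = (350 - 280*I*√2) + 28 = 378 - 280*I*√2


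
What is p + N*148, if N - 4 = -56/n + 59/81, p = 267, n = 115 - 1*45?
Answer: 343603/405 ≈ 848.40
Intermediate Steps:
n = 70 (n = 115 - 45 = 70)
N = 1591/405 (N = 4 + (-56/70 + 59/81) = 4 + (-56*1/70 + 59*(1/81)) = 4 + (-4/5 + 59/81) = 4 - 29/405 = 1591/405 ≈ 3.9284)
p + N*148 = 267 + (1591/405)*148 = 267 + 235468/405 = 343603/405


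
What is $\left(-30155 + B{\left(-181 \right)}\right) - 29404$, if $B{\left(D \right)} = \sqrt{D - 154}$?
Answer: $-59559 + i \sqrt{335} \approx -59559.0 + 18.303 i$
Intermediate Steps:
$B{\left(D \right)} = \sqrt{-154 + D}$
$\left(-30155 + B{\left(-181 \right)}\right) - 29404 = \left(-30155 + \sqrt{-154 - 181}\right) - 29404 = \left(-30155 + \sqrt{-335}\right) - 29404 = \left(-30155 + i \sqrt{335}\right) - 29404 = -59559 + i \sqrt{335}$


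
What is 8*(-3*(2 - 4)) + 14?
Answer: 62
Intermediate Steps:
8*(-3*(2 - 4)) + 14 = 8*(-3*(-2)) + 14 = 8*6 + 14 = 48 + 14 = 62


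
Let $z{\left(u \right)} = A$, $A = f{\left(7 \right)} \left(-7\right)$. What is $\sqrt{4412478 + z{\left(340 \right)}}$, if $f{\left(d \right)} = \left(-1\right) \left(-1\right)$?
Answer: $\sqrt{4412471} \approx 2100.6$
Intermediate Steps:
$f{\left(d \right)} = 1$
$A = -7$ ($A = 1 \left(-7\right) = -7$)
$z{\left(u \right)} = -7$
$\sqrt{4412478 + z{\left(340 \right)}} = \sqrt{4412478 - 7} = \sqrt{4412471}$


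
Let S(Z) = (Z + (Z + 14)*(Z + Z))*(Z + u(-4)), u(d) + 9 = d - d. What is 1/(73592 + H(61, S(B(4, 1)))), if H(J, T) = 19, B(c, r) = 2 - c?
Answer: 1/73611 ≈ 1.3585e-5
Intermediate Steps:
u(d) = -9 (u(d) = -9 + (d - d) = -9 + 0 = -9)
S(Z) = (-9 + Z)*(Z + 2*Z*(14 + Z)) (S(Z) = (Z + (Z + 14)*(Z + Z))*(Z - 9) = (Z + (14 + Z)*(2*Z))*(-9 + Z) = (Z + 2*Z*(14 + Z))*(-9 + Z) = (-9 + Z)*(Z + 2*Z*(14 + Z)))
1/(73592 + H(61, S(B(4, 1)))) = 1/(73592 + 19) = 1/73611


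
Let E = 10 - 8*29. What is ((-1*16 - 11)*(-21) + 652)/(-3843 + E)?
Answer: -1219/4065 ≈ -0.29988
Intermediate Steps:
E = -222 (E = 10 - 232 = -222)
((-1*16 - 11)*(-21) + 652)/(-3843 + E) = ((-1*16 - 11)*(-21) + 652)/(-3843 - 222) = ((-16 - 11)*(-21) + 652)/(-4065) = (-27*(-21) + 652)*(-1/4065) = (567 + 652)*(-1/4065) = 1219*(-1/4065) = -1219/4065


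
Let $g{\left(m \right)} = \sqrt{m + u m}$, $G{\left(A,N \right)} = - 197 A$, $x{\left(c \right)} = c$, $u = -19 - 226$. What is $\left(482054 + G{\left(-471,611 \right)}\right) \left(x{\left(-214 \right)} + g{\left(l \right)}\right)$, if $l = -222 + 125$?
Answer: $-123015974 + 1149682 \sqrt{5917} \approx -3.458 \cdot 10^{7}$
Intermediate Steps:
$u = -245$
$l = -97$
$g{\left(m \right)} = 2 \sqrt{61} \sqrt{- m}$ ($g{\left(m \right)} = \sqrt{m - 245 m} = \sqrt{- 244 m} = 2 \sqrt{61} \sqrt{- m}$)
$\left(482054 + G{\left(-471,611 \right)}\right) \left(x{\left(-214 \right)} + g{\left(l \right)}\right) = \left(482054 - -92787\right) \left(-214 + 2 \sqrt{61} \sqrt{\left(-1\right) \left(-97\right)}\right) = \left(482054 + 92787\right) \left(-214 + 2 \sqrt{61} \sqrt{97}\right) = 574841 \left(-214 + 2 \sqrt{5917}\right) = -123015974 + 1149682 \sqrt{5917}$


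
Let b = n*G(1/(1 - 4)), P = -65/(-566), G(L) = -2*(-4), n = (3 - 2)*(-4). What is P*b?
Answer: -1040/283 ≈ -3.6749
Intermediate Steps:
n = -4 (n = 1*(-4) = -4)
G(L) = 8
P = 65/566 (P = -65*(-1/566) = 65/566 ≈ 0.11484)
b = -32 (b = -4*8 = -32)
P*b = (65/566)*(-32) = -1040/283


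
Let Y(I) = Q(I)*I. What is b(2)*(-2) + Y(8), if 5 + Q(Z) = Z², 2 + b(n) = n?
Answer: 472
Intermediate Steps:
b(n) = -2 + n
Q(Z) = -5 + Z²
Y(I) = I*(-5 + I²) (Y(I) = (-5 + I²)*I = I*(-5 + I²))
b(2)*(-2) + Y(8) = (-2 + 2)*(-2) + 8*(-5 + 8²) = 0*(-2) + 8*(-5 + 64) = 0 + 8*59 = 0 + 472 = 472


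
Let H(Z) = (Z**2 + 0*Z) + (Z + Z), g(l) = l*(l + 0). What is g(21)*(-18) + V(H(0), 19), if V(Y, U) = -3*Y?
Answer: -7938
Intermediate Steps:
g(l) = l**2 (g(l) = l*l = l**2)
H(Z) = Z**2 + 2*Z (H(Z) = (Z**2 + 0) + 2*Z = Z**2 + 2*Z)
g(21)*(-18) + V(H(0), 19) = 21**2*(-18) - 0*(2 + 0) = 441*(-18) - 0*2 = -7938 - 3*0 = -7938 + 0 = -7938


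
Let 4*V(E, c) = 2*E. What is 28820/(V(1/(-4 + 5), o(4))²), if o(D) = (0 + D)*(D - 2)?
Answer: 115280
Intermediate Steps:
o(D) = D*(-2 + D)
V(E, c) = E/2 (V(E, c) = (2*E)/4 = E/2)
28820/(V(1/(-4 + 5), o(4))²) = 28820/((1/(2*(-4 + 5)))²) = 28820/(((½)/1)²) = 28820/(((½)*1)²) = 28820/((½)²) = 28820/(¼) = 28820*4 = 115280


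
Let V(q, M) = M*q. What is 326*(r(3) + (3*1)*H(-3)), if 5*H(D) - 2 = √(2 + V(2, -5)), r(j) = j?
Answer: 6846/5 + 1956*I*√2/5 ≈ 1369.2 + 553.24*I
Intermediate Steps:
H(D) = ⅖ + 2*I*√2/5 (H(D) = ⅖ + √(2 - 5*2)/5 = ⅖ + √(2 - 10)/5 = ⅖ + √(-8)/5 = ⅖ + (2*I*√2)/5 = ⅖ + 2*I*√2/5)
326*(r(3) + (3*1)*H(-3)) = 326*(3 + (3*1)*(⅖ + 2*I*√2/5)) = 326*(3 + 3*(⅖ + 2*I*√2/5)) = 326*(3 + (6/5 + 6*I*√2/5)) = 326*(21/5 + 6*I*√2/5) = 6846/5 + 1956*I*√2/5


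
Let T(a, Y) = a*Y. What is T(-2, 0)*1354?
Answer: 0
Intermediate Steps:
T(a, Y) = Y*a
T(-2, 0)*1354 = (0*(-2))*1354 = 0*1354 = 0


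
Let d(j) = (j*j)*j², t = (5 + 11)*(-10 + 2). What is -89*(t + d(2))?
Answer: 9968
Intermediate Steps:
t = -128 (t = 16*(-8) = -128)
d(j) = j⁴ (d(j) = j²*j² = j⁴)
-89*(t + d(2)) = -89*(-128 + 2⁴) = -89*(-128 + 16) = -89*(-112) = 9968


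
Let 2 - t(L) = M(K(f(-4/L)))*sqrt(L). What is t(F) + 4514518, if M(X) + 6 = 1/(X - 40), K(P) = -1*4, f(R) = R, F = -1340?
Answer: 4514520 + 265*I*sqrt(335)/22 ≈ 4.5145e+6 + 220.47*I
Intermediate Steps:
K(P) = -4
M(X) = -6 + 1/(-40 + X) (M(X) = -6 + 1/(X - 40) = -6 + 1/(-40 + X))
t(L) = 2 + 265*sqrt(L)/44 (t(L) = 2 - (241 - 6*(-4))/(-40 - 4)*sqrt(L) = 2 - (241 + 24)/(-44)*sqrt(L) = 2 - (-1/44*265)*sqrt(L) = 2 - (-265)*sqrt(L)/44 = 2 + 265*sqrt(L)/44)
t(F) + 4514518 = (2 + 265*sqrt(-1340)/44) + 4514518 = (2 + 265*(2*I*sqrt(335))/44) + 4514518 = (2 + 265*I*sqrt(335)/22) + 4514518 = 4514520 + 265*I*sqrt(335)/22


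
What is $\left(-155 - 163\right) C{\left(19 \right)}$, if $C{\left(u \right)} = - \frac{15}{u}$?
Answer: $\frac{4770}{19} \approx 251.05$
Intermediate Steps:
$\left(-155 - 163\right) C{\left(19 \right)} = \left(-155 - 163\right) \left(- \frac{15}{19}\right) = - 318 \left(\left(-15\right) \frac{1}{19}\right) = \left(-318\right) \left(- \frac{15}{19}\right) = \frac{4770}{19}$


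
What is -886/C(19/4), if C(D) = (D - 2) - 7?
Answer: 3544/17 ≈ 208.47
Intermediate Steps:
C(D) = -9 + D (C(D) = (-2 + D) - 7 = -9 + D)
-886/C(19/4) = -886/(-9 + 19/4) = -886/(-17/4) = -886*(-4/17) = 3544/17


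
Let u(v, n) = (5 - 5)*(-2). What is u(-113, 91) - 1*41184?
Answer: -41184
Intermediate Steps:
u(v, n) = 0 (u(v, n) = 0*(-2) = 0)
u(-113, 91) - 1*41184 = 0 - 1*41184 = 0 - 41184 = -41184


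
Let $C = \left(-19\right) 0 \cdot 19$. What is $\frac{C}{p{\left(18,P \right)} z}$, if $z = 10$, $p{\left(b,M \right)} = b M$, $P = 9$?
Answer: $0$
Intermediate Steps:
$p{\left(b,M \right)} = M b$
$C = 0$ ($C = 0 \cdot 19 = 0$)
$\frac{C}{p{\left(18,P \right)} z} = \frac{0}{9 \cdot 18 \cdot 10} = \frac{0}{162 \cdot 10} = \frac{0}{1620} = 0 \cdot \frac{1}{1620} = 0$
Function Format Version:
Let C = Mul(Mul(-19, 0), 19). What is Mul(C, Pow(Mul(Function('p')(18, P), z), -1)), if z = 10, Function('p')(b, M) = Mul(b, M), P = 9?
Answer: 0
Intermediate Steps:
Function('p')(b, M) = Mul(M, b)
C = 0 (C = Mul(0, 19) = 0)
Mul(C, Pow(Mul(Function('p')(18, P), z), -1)) = Mul(0, Pow(Mul(Mul(9, 18), 10), -1)) = Mul(0, Pow(Mul(162, 10), -1)) = Mul(0, Pow(1620, -1)) = Mul(0, Rational(1, 1620)) = 0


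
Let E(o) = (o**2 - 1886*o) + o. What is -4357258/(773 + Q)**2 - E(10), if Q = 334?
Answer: 22972811492/1225449 ≈ 18746.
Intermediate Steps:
E(o) = o**2 - 1885*o
-4357258/(773 + Q)**2 - E(10) = -4357258/(773 + 334)**2 - 10*(-1885 + 10) = -4357258/(1107**2) - 10*(-1875) = -4357258/1225449 - 1*(-18750) = -4357258*1/1225449 + 18750 = -4357258/1225449 + 18750 = 22972811492/1225449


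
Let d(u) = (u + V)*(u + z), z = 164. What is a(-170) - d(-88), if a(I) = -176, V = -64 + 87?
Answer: 4764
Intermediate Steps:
V = 23
d(u) = (23 + u)*(164 + u) (d(u) = (u + 23)*(u + 164) = (23 + u)*(164 + u))
a(-170) - d(-88) = -176 - (3772 + (-88)² + 187*(-88)) = -176 - (3772 + 7744 - 16456) = -176 - 1*(-4940) = -176 + 4940 = 4764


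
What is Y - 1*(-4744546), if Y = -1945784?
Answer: 2798762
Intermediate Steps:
Y - 1*(-4744546) = -1945784 - 1*(-4744546) = -1945784 + 4744546 = 2798762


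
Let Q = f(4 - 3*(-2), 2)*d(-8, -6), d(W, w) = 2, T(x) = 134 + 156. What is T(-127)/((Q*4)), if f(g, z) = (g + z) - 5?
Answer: 145/28 ≈ 5.1786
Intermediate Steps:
T(x) = 290
f(g, z) = -5 + g + z
Q = 14 (Q = (-5 + (4 - 3*(-2)) + 2)*2 = (-5 + (4 + 6) + 2)*2 = (-5 + 10 + 2)*2 = 7*2 = 14)
T(-127)/((Q*4)) = 290/((14*4)) = 290/56 = 290*(1/56) = 145/28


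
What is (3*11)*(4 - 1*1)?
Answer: 99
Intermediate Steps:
(3*11)*(4 - 1*1) = 33*(4 - 1) = 33*3 = 99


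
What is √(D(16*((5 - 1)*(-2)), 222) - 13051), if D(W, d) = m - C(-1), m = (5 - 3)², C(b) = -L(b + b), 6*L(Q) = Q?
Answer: I*√117426/3 ≈ 114.22*I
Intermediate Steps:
L(Q) = Q/6
C(b) = -b/3 (C(b) = -(b + b)/6 = -2*b/6 = -b/3)
m = 4 (m = 2² = 4)
D(W, d) = 11/3 (D(W, d) = 4 - (-1)*(-1)/3 = 4 - 1*⅓ = 4 - ⅓ = 11/3)
√(D(16*((5 - 1)*(-2)), 222) - 13051) = √(11/3 - 13051) = √(-39142/3) = I*√117426/3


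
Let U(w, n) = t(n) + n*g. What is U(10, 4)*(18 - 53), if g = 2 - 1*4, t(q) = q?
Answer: 140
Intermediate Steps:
g = -2 (g = 2 - 4 = -2)
U(w, n) = -n (U(w, n) = n + n*(-2) = n - 2*n = -n)
U(10, 4)*(18 - 53) = (-1*4)*(18 - 53) = -4*(-35) = 140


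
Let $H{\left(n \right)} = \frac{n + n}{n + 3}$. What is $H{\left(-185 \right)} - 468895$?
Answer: $- \frac{42669260}{91} \approx -4.6889 \cdot 10^{5}$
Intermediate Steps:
$H{\left(n \right)} = \frac{2 n}{3 + n}$
$H{\left(-185 \right)} - 468895 = 2 \left(-185\right) \frac{1}{3 - 185} - 468895 = 2 \left(-185\right) \frac{1}{-182} - 468895 = 2 \left(-185\right) \left(- \frac{1}{182}\right) - 468895 = \frac{185}{91} - 468895 = - \frac{42669260}{91}$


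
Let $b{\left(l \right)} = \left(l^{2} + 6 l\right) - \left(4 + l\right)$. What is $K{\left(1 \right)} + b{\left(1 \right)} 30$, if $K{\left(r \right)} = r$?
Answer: $61$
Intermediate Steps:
$b{\left(l \right)} = -4 + l^{2} + 5 l$
$K{\left(1 \right)} + b{\left(1 \right)} 30 = 1 + \left(-4 + 1^{2} + 5 \cdot 1\right) 30 = 1 + \left(-4 + 1 + 5\right) 30 = 1 + 2 \cdot 30 = 1 + 60 = 61$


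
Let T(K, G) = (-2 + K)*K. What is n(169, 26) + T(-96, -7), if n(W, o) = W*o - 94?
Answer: 13708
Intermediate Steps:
n(W, o) = -94 + W*o
T(K, G) = K*(-2 + K)
n(169, 26) + T(-96, -7) = (-94 + 169*26) - 96*(-2 - 96) = (-94 + 4394) - 96*(-98) = 4300 + 9408 = 13708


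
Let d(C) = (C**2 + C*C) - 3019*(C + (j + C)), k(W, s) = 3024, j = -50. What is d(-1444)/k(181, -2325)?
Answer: 2173349/504 ≈ 4312.2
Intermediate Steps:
d(C) = 150950 - 6038*C + 2*C**2 (d(C) = (C**2 + C*C) - 3019*(C + (-50 + C)) = (C**2 + C**2) - 3019*(-50 + 2*C) = 2*C**2 + (150950 - 6038*C) = 150950 - 6038*C + 2*C**2)
d(-1444)/k(181, -2325) = (150950 - 6038*(-1444) + 2*(-1444)**2)/3024 = (150950 + 8718872 + 2*2085136)*(1/3024) = (150950 + 8718872 + 4170272)*(1/3024) = 13040094*(1/3024) = 2173349/504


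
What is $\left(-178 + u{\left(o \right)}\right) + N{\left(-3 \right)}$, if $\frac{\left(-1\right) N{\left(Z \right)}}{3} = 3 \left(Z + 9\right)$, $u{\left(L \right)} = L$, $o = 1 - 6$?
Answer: $-237$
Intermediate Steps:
$o = -5$ ($o = 1 - 6 = -5$)
$N{\left(Z \right)} = -81 - 9 Z$ ($N{\left(Z \right)} = - 3 \cdot 3 \left(Z + 9\right) = - 3 \cdot 3 \left(9 + Z\right) = - 3 \left(27 + 3 Z\right) = -81 - 9 Z$)
$\left(-178 + u{\left(o \right)}\right) + N{\left(-3 \right)} = \left(-178 - 5\right) - 54 = -183 + \left(-81 + 27\right) = -183 - 54 = -237$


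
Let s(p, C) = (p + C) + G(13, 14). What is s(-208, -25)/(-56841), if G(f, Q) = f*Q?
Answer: 17/18947 ≈ 0.00089724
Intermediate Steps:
G(f, Q) = Q*f
s(p, C) = 182 + C + p (s(p, C) = (p + C) + 14*13 = (C + p) + 182 = 182 + C + p)
s(-208, -25)/(-56841) = (182 - 25 - 208)/(-56841) = -51*(-1/56841) = 17/18947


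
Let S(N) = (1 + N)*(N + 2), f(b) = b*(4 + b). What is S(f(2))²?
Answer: 33124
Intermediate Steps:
S(N) = (1 + N)*(2 + N)
S(f(2))² = (2 + (2*(4 + 2))² + 3*(2*(4 + 2)))² = (2 + (2*6)² + 3*(2*6))² = (2 + 12² + 3*12)² = (2 + 144 + 36)² = 182² = 33124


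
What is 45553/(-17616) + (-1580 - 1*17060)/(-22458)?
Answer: -38592613/21978896 ≈ -1.7559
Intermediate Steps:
45553/(-17616) + (-1580 - 1*17060)/(-22458) = 45553*(-1/17616) + (-1580 - 17060)*(-1/22458) = -45553/17616 - 18640*(-1/22458) = -45553/17616 + 9320/11229 = -38592613/21978896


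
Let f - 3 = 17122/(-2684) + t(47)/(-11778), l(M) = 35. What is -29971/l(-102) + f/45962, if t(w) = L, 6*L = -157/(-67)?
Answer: -625204755298054621/730111259437560 ≈ -856.31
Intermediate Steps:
L = 157/402 (L = (-157/(-67))/6 = (-157*(-1/67))/6 = (⅙)*(157/67) = 157/402 ≈ 0.39055)
t(w) = 157/402
f = -10736164577/3177021276 (f = 3 + (17122/(-2684) + (157/402)/(-11778)) = 3 + (17122*(-1/2684) + (157/402)*(-1/11778)) = 3 + (-8561/1342 - 157/4734756) = 3 - 20267228405/3177021276 = -10736164577/3177021276 ≈ -3.3793)
-29971/l(-102) + f/45962 = -29971/35 - 10736164577/3177021276/45962 = -29971*1/35 - 10736164577/3177021276*1/45962 = -29971/35 - 10736164577/146022251887512 = -625204755298054621/730111259437560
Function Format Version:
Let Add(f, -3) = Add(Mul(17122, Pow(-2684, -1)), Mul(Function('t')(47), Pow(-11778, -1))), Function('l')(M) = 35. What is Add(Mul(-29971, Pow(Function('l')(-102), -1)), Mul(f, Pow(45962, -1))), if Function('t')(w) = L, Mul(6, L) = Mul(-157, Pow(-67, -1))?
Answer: Rational(-625204755298054621, 730111259437560) ≈ -856.31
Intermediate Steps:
L = Rational(157, 402) (L = Mul(Rational(1, 6), Mul(-157, Pow(-67, -1))) = Mul(Rational(1, 6), Mul(-157, Rational(-1, 67))) = Mul(Rational(1, 6), Rational(157, 67)) = Rational(157, 402) ≈ 0.39055)
Function('t')(w) = Rational(157, 402)
f = Rational(-10736164577, 3177021276) (f = Add(3, Add(Mul(17122, Pow(-2684, -1)), Mul(Rational(157, 402), Pow(-11778, -1)))) = Add(3, Add(Mul(17122, Rational(-1, 2684)), Mul(Rational(157, 402), Rational(-1, 11778)))) = Add(3, Add(Rational(-8561, 1342), Rational(-157, 4734756))) = Add(3, Rational(-20267228405, 3177021276)) = Rational(-10736164577, 3177021276) ≈ -3.3793)
Add(Mul(-29971, Pow(Function('l')(-102), -1)), Mul(f, Pow(45962, -1))) = Add(Mul(-29971, Pow(35, -1)), Mul(Rational(-10736164577, 3177021276), Pow(45962, -1))) = Add(Mul(-29971, Rational(1, 35)), Mul(Rational(-10736164577, 3177021276), Rational(1, 45962))) = Add(Rational(-29971, 35), Rational(-10736164577, 146022251887512)) = Rational(-625204755298054621, 730111259437560)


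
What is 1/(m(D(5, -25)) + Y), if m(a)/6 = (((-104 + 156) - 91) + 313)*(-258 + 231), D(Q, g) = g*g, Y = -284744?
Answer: -1/329132 ≈ -3.0383e-6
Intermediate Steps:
D(Q, g) = g²
m(a) = -44388 (m(a) = 6*((((-104 + 156) - 91) + 313)*(-258 + 231)) = 6*(((52 - 91) + 313)*(-27)) = 6*((-39 + 313)*(-27)) = 6*(274*(-27)) = 6*(-7398) = -44388)
1/(m(D(5, -25)) + Y) = 1/(-44388 - 284744) = 1/(-329132) = -1/329132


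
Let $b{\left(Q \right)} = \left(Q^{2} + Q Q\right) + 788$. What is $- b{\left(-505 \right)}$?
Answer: $-510838$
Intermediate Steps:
$b{\left(Q \right)} = 788 + 2 Q^{2}$ ($b{\left(Q \right)} = \left(Q^{2} + Q^{2}\right) + 788 = 2 Q^{2} + 788 = 788 + 2 Q^{2}$)
$- b{\left(-505 \right)} = - (788 + 2 \left(-505\right)^{2}) = - (788 + 2 \cdot 255025) = - (788 + 510050) = \left(-1\right) 510838 = -510838$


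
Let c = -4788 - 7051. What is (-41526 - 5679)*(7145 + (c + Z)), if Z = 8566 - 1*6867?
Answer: 141378975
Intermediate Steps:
c = -11839
Z = 1699 (Z = 8566 - 6867 = 1699)
(-41526 - 5679)*(7145 + (c + Z)) = (-41526 - 5679)*(7145 + (-11839 + 1699)) = -47205*(7145 - 10140) = -47205*(-2995) = 141378975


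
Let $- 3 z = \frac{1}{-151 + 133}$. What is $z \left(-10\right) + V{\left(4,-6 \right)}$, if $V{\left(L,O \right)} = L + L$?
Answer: $\frac{211}{27} \approx 7.8148$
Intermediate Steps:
$V{\left(L,O \right)} = 2 L$
$z = \frac{1}{54}$ ($z = - \frac{1}{3 \left(-151 + 133\right)} = - \frac{1}{3 \left(-18\right)} = \left(- \frac{1}{3}\right) \left(- \frac{1}{18}\right) = \frac{1}{54} \approx 0.018519$)
$z \left(-10\right) + V{\left(4,-6 \right)} = \frac{1}{54} \left(-10\right) + 2 \cdot 4 = - \frac{5}{27} + 8 = \frac{211}{27}$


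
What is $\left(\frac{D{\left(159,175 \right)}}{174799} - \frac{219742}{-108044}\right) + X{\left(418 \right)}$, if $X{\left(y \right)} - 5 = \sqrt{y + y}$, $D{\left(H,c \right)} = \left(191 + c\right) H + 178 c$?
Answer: $\frac{71246840387}{9442991578} + 2 \sqrt{209} \approx 36.459$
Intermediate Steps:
$D{\left(H,c \right)} = 178 c + H \left(191 + c\right)$ ($D{\left(H,c \right)} = H \left(191 + c\right) + 178 c = 178 c + H \left(191 + c\right)$)
$X{\left(y \right)} = 5 + \sqrt{2} \sqrt{y}$ ($X{\left(y \right)} = 5 + \sqrt{y + y} = 5 + \sqrt{2 y} = 5 + \sqrt{2} \sqrt{y}$)
$\left(\frac{D{\left(159,175 \right)}}{174799} - \frac{219742}{-108044}\right) + X{\left(418 \right)} = \left(\frac{178 \cdot 175 + 191 \cdot 159 + 159 \cdot 175}{174799} - \frac{219742}{-108044}\right) + \left(5 + \sqrt{2} \sqrt{418}\right) = \left(\left(31150 + 30369 + 27825\right) \frac{1}{174799} - - \frac{109871}{54022}\right) + \left(5 + 2 \sqrt{209}\right) = \left(89344 \cdot \frac{1}{174799} + \frac{109871}{54022}\right) + \left(5 + 2 \sqrt{209}\right) = \left(\frac{89344}{174799} + \frac{109871}{54022}\right) + \left(5 + 2 \sqrt{209}\right) = \frac{24031882497}{9442991578} + \left(5 + 2 \sqrt{209}\right) = \frac{71246840387}{9442991578} + 2 \sqrt{209}$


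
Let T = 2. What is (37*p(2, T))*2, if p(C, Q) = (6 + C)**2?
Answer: 4736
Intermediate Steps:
(37*p(2, T))*2 = (37*(6 + 2)**2)*2 = (37*8**2)*2 = (37*64)*2 = 2368*2 = 4736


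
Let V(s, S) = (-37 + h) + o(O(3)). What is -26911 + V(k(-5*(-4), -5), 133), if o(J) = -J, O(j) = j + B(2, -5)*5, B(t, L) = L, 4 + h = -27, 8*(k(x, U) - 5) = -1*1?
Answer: -26957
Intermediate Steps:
k(x, U) = 39/8 (k(x, U) = 5 + (-1*1)/8 = 5 + (⅛)*(-1) = 5 - ⅛ = 39/8)
h = -31 (h = -4 - 27 = -31)
O(j) = -25 + j (O(j) = j - 5*5 = j - 25 = -25 + j)
V(s, S) = -46 (V(s, S) = (-37 - 31) - (-25 + 3) = -68 - 1*(-22) = -68 + 22 = -46)
-26911 + V(k(-5*(-4), -5), 133) = -26911 - 46 = -26957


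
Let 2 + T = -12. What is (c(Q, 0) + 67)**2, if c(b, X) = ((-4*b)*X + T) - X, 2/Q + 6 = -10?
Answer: 2809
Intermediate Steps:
T = -14 (T = -2 - 12 = -14)
Q = -1/8 (Q = 2/(-6 - 10) = 2/(-16) = 2*(-1/16) = -1/8 ≈ -0.12500)
c(b, X) = -14 - X - 4*X*b (c(b, X) = ((-4*b)*X - 14) - X = (-4*X*b - 14) - X = (-14 - 4*X*b) - X = -14 - X - 4*X*b)
(c(Q, 0) + 67)**2 = ((-14 - 1*0 - 4*0*(-1/8)) + 67)**2 = ((-14 + 0 + 0) + 67)**2 = (-14 + 67)**2 = 53**2 = 2809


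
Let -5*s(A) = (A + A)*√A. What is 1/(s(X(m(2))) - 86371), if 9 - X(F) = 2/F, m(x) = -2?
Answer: -86371/7459949481 + 4*√10/7459949481 ≈ -1.1576e-5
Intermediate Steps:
X(F) = 9 - 2/F
s(A) = -2*A^(3/2)/5 (s(A) = -(A + A)*√A/5 = -2*A*√A/5 = -2*A^(3/2)/5)
1/(s(X(m(2))) - 86371) = 1/(-2*(9 - 2/(-2))^(3/2)/5 - 86371) = 1/(-2*(9 - 2*(-½))^(3/2)/5 - 86371) = 1/(-2*(9 + 1)^(3/2)/5 - 86371) = 1/(-4*√10 - 86371) = 1/(-86371 - 4*√10)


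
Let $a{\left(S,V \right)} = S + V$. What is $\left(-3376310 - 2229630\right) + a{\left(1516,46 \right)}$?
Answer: $-5604378$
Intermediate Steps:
$\left(-3376310 - 2229630\right) + a{\left(1516,46 \right)} = \left(-3376310 - 2229630\right) + \left(1516 + 46\right) = -5605940 + 1562 = -5604378$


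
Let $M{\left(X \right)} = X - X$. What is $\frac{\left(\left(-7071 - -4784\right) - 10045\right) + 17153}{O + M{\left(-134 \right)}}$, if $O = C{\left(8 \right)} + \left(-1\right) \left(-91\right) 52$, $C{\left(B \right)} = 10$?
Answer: $\frac{4821}{4742} \approx 1.0167$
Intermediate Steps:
$M{\left(X \right)} = 0$
$O = 4742$ ($O = 10 + \left(-1\right) \left(-91\right) 52 = 10 + 91 \cdot 52 = 10 + 4732 = 4742$)
$\frac{\left(\left(-7071 - -4784\right) - 10045\right) + 17153}{O + M{\left(-134 \right)}} = \frac{\left(\left(-7071 - -4784\right) - 10045\right) + 17153}{4742 + 0} = \frac{\left(\left(-7071 + 4784\right) - 10045\right) + 17153}{4742} = \left(\left(-2287 - 10045\right) + 17153\right) \frac{1}{4742} = \left(-12332 + 17153\right) \frac{1}{4742} = 4821 \cdot \frac{1}{4742} = \frac{4821}{4742}$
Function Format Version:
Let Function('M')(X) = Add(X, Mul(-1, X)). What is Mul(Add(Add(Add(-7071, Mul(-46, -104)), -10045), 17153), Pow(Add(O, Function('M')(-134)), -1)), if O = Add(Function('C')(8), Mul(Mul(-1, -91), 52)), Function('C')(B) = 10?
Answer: Rational(4821, 4742) ≈ 1.0167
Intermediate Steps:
Function('M')(X) = 0
O = 4742 (O = Add(10, Mul(Mul(-1, -91), 52)) = Add(10, Mul(91, 52)) = Add(10, 4732) = 4742)
Mul(Add(Add(Add(-7071, Mul(-46, -104)), -10045), 17153), Pow(Add(O, Function('M')(-134)), -1)) = Mul(Add(Add(Add(-7071, Mul(-46, -104)), -10045), 17153), Pow(Add(4742, 0), -1)) = Mul(Add(Add(Add(-7071, 4784), -10045), 17153), Pow(4742, -1)) = Mul(Add(Add(-2287, -10045), 17153), Rational(1, 4742)) = Mul(Add(-12332, 17153), Rational(1, 4742)) = Mul(4821, Rational(1, 4742)) = Rational(4821, 4742)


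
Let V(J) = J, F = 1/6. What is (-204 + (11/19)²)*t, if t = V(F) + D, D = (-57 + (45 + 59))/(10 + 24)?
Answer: -5808317/18411 ≈ -315.48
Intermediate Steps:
F = ⅙ ≈ 0.16667
D = 47/34 (D = (-57 + 104)/34 = 47*(1/34) = 47/34 ≈ 1.3824)
t = 79/51 (t = ⅙ + 47/34 = 79/51 ≈ 1.5490)
(-204 + (11/19)²)*t = (-204 + (11/19)²)*(79/51) = (-204 + 121/361)*(79/51) = -73523/361*79/51 = -5808317/18411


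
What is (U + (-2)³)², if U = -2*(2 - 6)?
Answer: 0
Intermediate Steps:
U = 8 (U = -2*(-4) = 8)
(U + (-2)³)² = (8 + (-2)³)² = (8 - 8)² = 0² = 0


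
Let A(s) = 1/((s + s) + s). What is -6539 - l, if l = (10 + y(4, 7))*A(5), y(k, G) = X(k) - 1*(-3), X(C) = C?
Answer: -98102/15 ≈ -6540.1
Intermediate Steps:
y(k, G) = 3 + k (y(k, G) = k - 1*(-3) = k + 3 = 3 + k)
A(s) = 1/(3*s) (A(s) = 1/(2*s + s) = 1/(3*s))
l = 17/15 (l = (10 + (3 + 4))*((⅓)/5) = (10 + 7)*((⅓)*(⅕)) = 17*(1/15) = 17/15 ≈ 1.1333)
-6539 - l = -6539 - 1*17/15 = -6539 - 17/15 = -98102/15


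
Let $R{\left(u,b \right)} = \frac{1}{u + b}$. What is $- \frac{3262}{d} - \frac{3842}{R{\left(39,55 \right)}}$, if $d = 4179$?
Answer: $- \frac{215605822}{597} \approx -3.6115 \cdot 10^{5}$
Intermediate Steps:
$R{\left(u,b \right)} = \frac{1}{b + u}$
$- \frac{3262}{d} - \frac{3842}{R{\left(39,55 \right)}} = - \frac{3262}{4179} - \frac{3842}{\frac{1}{55 + 39}} = \left(-3262\right) \frac{1}{4179} - \frac{3842}{\frac{1}{94}} = - \frac{466}{597} - 3842 \frac{1}{\frac{1}{94}} = - \frac{466}{597} - 361148 = - \frac{215605822}{597}$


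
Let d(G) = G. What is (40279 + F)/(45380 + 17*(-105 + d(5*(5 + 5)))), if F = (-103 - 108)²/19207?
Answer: 773683274/853655115 ≈ 0.90632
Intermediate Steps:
F = 44521/19207 (F = (-211)²*(1/19207) = 44521*(1/19207) = 44521/19207 ≈ 2.3180)
(40279 + F)/(45380 + 17*(-105 + d(5*(5 + 5)))) = (40279 + 44521/19207)/(45380 + 17*(-105 + 5*(5 + 5))) = 773683274/(19207*(45380 + 17*(-105 + 5*10))) = 773683274/(19207*(45380 + 17*(-105 + 50))) = 773683274/(19207*(45380 + 17*(-55))) = 773683274/(19207*(45380 - 935)) = (773683274/19207)/44445 = (773683274/19207)*(1/44445) = 773683274/853655115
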